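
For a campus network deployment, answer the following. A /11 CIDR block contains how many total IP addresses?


Given: CIDR prefix /11
Host bits = 32 - 11 = 21
Total addresses = 2^21 = 2097152

2097152


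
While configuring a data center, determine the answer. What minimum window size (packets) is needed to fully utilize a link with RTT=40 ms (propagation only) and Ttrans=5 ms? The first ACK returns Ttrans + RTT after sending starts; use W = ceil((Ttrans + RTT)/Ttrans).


Given: Ttrans = 5 ms, RTT = 40 ms (= 2 * Tprop, Tprop = 20 ms)
Time until first ACK returns = Ttrans + RTT = 5 + 40 = 45 ms
Need W * Ttrans >= Ttrans + RTT  ->  W >= (Ttrans + RTT) / Ttrans
(Ttrans + RTT) / Ttrans = 45 / 5 = 9
W_min = ceil(9) = 9

9


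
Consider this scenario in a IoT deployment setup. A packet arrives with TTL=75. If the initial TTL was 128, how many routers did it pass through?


Given: initial TTL = 128, received TTL = 75
Hops = initial TTL - received TTL
Hops = 128 - 75 = 53

53


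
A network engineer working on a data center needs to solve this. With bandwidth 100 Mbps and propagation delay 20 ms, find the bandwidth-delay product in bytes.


Given: bandwidth = 100 Mbps, delay = 20 ms
BDP in bits = 100 * 10^6 * 20 / 1000
BDP in bits = 2000000
BDP in bytes = 2000000 / 8 = 250000

250000


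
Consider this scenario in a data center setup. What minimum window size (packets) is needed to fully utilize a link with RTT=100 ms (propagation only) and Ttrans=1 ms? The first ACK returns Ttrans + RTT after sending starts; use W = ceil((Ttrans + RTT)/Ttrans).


Given: Ttrans = 1 ms, RTT = 100 ms (= 2 * Tprop, Tprop = 50 ms)
Time until first ACK returns = Ttrans + RTT = 1 + 100 = 101 ms
Need W * Ttrans >= Ttrans + RTT  ->  W >= (Ttrans + RTT) / Ttrans
(Ttrans + RTT) / Ttrans = 101 / 1 = 101
W_min = ceil(101) = 101

101


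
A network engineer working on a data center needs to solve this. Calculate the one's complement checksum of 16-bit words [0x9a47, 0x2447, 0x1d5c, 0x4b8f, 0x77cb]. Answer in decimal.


Given words: [0x9a47, 0x2447, 0x1d5c, 0x4b8f, 0x77cb]
Step 1: Sum all words
Raw sum = 39495 + 9287 + 7516 + 19343 + 30667 = 106308
Step 2: Fold carry: (40772 + 1) = 40773
One's complement = ~40773 & 0xFFFF = 24762

24762


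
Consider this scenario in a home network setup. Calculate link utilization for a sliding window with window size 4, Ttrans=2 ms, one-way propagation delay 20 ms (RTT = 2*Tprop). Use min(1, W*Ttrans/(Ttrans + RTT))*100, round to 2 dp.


Given: W = 4, Ttrans = 2 ms, RTT = 40 ms (= 2 * Tprop, Tprop = 20 ms)
Cycle time = Ttrans + RTT = 2 + 40 = 42 ms (first packet sent until its ACK returns)
W * Ttrans = 4 * 2 = 8 ms of sending per cycle
W * Ttrans / (Ttrans + RTT) = 8 / 42 = 0.190476
U = min(1, 0.190476) = 0.190476
U% = 19.05%

19.05


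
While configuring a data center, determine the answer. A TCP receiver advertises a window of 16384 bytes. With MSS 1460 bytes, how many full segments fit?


Given: RWND = 16384 bytes, MSS = 1460 bytes
Full segments = floor(RWND / MSS)
Full segments = floor(16384 / 1460)
Full segments = floor(11.2219) = 11

11


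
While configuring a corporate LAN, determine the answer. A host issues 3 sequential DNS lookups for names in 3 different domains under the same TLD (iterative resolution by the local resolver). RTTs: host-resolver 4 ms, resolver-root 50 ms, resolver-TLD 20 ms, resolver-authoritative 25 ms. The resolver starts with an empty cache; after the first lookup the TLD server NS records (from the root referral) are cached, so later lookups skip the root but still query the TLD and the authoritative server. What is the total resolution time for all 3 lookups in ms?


Lookup 1 (cold cache): local + root + TLD + auth = 4 + 50 + 20 + 25 = 99 ms
Lookups 2..3 (TLD NS cached -> skip root; new domain -> still ask TLD and auth): local + TLD + auth = 4 + 20 + 25 = 49 ms each
Remaining 2 lookups: 2 * 49 = 98 ms
Total = 99 + 98 = 197 ms

197


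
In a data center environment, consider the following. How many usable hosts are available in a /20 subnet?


Given: subnet mask /20
Host bits = 32 - 20 = 12
Total addresses = 2^12 = 4096
Usable hosts = 4096 - 2 (network + broadcast) = 4094

4094


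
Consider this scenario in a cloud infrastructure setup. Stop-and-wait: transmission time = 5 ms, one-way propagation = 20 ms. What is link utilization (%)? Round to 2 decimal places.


Given: Ttrans = 5 ms, Tprop = 20 ms
RTT = 2 * Tprop = 2 * 20 = 40 ms
U = Ttrans / (Ttrans + RTT)
U = 5 / (5 + 40)
U = 5 / 45 = 0.111111
U% = 11.11%

11.11


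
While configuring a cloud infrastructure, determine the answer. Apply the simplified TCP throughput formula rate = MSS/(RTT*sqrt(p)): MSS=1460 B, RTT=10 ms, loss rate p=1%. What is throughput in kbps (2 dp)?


Given: MSS = 1460 bytes, RTT = 10 ms, loss = 1%
RTT in seconds = 10 / 1000 = 0.01
Loss rate = 1% = 0.01
sqrt(loss) = sqrt(0.01) = 0.1
Throughput (bytes/s) = 1460 / (0.01 * 0.1) = 1460000.0000
Throughput (kbps) = 1460000.0000 * 8 / 1000 = 11680.000000 -> 11680.00 kbps (2 dp)

11680.00


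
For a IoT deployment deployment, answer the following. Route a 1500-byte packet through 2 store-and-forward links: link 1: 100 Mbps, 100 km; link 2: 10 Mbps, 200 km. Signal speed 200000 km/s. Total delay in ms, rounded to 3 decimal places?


Packet = 1500 bytes = 12000 bits. Store-and-forward: sum (t_trans + t_prop) per link.
Link 1: t_trans = 12000/(100*10^6) s = 0.1200 ms; t_prop = 100/200000 s = 0.5000 ms; subtotal = 0.6200 ms
Link 2: t_trans = 12000/(10*10^6) s = 1.2000 ms; t_prop = 200/200000 s = 1.0000 ms; subtotal = 2.2000 ms
End-to-end = 0.6200 + 2.2000 = 2.8200 ms -> 2.820 ms (3 dp)

2.820


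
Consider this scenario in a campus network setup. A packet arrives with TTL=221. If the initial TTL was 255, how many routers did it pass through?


Given: initial TTL = 255, received TTL = 221
Hops = initial TTL - received TTL
Hops = 255 - 221 = 34

34


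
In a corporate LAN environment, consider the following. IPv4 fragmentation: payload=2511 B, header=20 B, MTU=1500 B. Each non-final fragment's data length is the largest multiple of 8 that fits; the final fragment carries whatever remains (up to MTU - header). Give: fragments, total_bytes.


Max data per non-final fragment = floor((MTU - header)/8)*8 = floor((1500 - 20)/8)*8 = floor(1480/8)*8 = 1480 B
Final fragment needs no 8-byte alignment: it can carry up to MTU - header = 1480 B
Non-final fragments needed = ceil((payload - 1480) / 1480) = ceil(1031/1480) = ceil(0.6966) = 1
Number of fragments = 1 + 1 = 2
Fragment sizes (data): 1 * 1480 B + 1031 B (last, 1031 <= 1480 OK)
Total bytes sent = payload + n_frags * header = 2511 + 2*20 = 2511 + 40 = 2551 B

2, 2551


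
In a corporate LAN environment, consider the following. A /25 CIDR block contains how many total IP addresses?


Given: CIDR prefix /25
Host bits = 32 - 25 = 7
Total addresses = 2^7 = 128

128


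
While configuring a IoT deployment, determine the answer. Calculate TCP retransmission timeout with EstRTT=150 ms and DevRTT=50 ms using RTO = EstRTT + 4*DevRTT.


Given: EstRTT = 150 ms, DevRTT = 50 ms
Timeout = EstRTT + 4 * DevRTT
4 * DevRTT = 4 * 50 = 200
Timeout = 150 + 200 = 350 ms

350


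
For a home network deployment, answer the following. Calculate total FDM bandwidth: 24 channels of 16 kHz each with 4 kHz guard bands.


Given: 24 channels, 16 kHz each, guard = 4 kHz
Channel bandwidth = 24 * 16 = 384 kHz
Guard bands = 23 gaps * 4 kHz = 92 kHz
Total = 384 + 92 = 476 kHz

476


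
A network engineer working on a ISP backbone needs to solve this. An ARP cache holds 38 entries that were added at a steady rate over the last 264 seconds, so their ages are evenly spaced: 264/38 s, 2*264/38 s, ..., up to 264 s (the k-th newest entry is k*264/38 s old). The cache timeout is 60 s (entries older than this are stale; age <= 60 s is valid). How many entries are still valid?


Ages are k * 264/38 s for k = 1..38 (spacing = 6.9474 s).
Entry k is valid iff k * 264/38 <= 60 iff k <= 38 * 60 / 264 = 8.6364
n_valid = floor(8.6364) = 8
(n_stale = 38 - 8 = 30)

8


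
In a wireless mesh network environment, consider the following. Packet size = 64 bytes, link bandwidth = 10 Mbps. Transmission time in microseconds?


Given: packet = 64 bytes, bandwidth = 10 Mbps
Packet in bits = 64 * 8 = 512 bits
Bandwidth = 10 * 10^6 = 10000000 bps
Time = 512 / 10000000 seconds
Time in us = 512 * 10^6 / 10000000 = 51.2

51.2


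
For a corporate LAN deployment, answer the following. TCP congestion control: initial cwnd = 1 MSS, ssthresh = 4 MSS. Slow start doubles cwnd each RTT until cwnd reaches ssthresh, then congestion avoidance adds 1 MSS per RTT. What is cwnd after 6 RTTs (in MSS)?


RTT 0: cwnd = 1 MSS (initial)
RTT 1: cwnd = 2 MSS (slow start, doubled)
RTT 2: cwnd = 4 MSS (slow start, doubled)
RTT 3: cwnd = 5 MSS (congestion avoidance, +1)
RTT 4: cwnd = 6 MSS (congestion avoidance, +1)
RTT 5: cwnd = 7 MSS (congestion avoidance, +1)
RTT 6: cwnd = 8 MSS (congestion avoidance, +1)

8


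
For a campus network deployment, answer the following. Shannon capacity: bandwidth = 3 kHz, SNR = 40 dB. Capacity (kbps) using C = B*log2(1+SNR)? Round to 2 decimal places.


Given: B = 3 kHz, SNR = 40 dB
SNR linear = 10^(40/10) = 10000
1 + SNR = 10001
log2(10001) = 13.2878566418
C = 3 * 1000 * 13.2878566418 = 39863.5699 bps
C = 39.863570 kbps -> 39.86 kbps (2 dp)

39.86


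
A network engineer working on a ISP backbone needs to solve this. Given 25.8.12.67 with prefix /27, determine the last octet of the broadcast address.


Given: IP = 25.8.12.67, prefix = /27
Host bits = 32 - 27 = 5
Network last octet = 67 AND mask = 64
Host part size = 2^5 - 1 = 31
Broadcast last octet = 64 OR 31 = 95

95


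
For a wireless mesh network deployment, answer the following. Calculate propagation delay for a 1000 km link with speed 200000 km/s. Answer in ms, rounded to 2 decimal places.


Given: distance = 1000 km, speed = 200000 km/s
Delay = distance / speed = 1000 / 200000 seconds
Delay in ms = 1000 * 1000 / 200000
Delay = 5.0000 ms
Rounded to 2 dp = 5.00 ms

5.00


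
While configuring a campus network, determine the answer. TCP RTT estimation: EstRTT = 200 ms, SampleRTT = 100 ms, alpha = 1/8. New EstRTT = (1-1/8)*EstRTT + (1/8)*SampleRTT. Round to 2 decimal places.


Given: EstRTT = 200 ms, SampleRTT = 100 ms, alpha = 1/8
New EstRTT = (1 - alpha) * EstRTT + alpha * SampleRTT
(7/8) * 200 = 175
(1/8) * 100 = 12.5
New EstRTT = 175 + 12.5 = 187.5 ms -> 187.50 ms (2 dp)

187.50


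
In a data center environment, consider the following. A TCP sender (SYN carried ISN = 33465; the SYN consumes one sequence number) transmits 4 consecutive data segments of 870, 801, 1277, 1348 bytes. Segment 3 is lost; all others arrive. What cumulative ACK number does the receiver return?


SYN uses sequence number 33465; first data byte = ISN + 1 = 33466.
Segment 1: SEQ = 33466, len = 870 B, covers [33466, 34335]
Segment 2: SEQ = 34336, len = 801 B, covers [34336, 35136]
Segment 3: SEQ = 35137, len = 1277 B, covers [35137, 36413] [LOST]
Segment 4: SEQ = 36414, len = 1348 B, covers [36414, 37761]
In-order data received: bytes [33466, 35136] (segments 1..2).
Segment 3 missing -> gap begins at byte 35137; later segments buffered out of order.
Cumulative ACK = next expected in-order byte = 33466 + 870 + 801 = 35137

35137


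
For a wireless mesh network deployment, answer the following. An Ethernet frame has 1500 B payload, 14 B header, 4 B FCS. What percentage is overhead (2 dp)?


Given: payload = 1500 B, header = 14 B, trailer = 4 B
Overhead bytes = header + trailer = 14 + 4 = 18
Total frame = payload + overhead = 1500 + 18 = 1518
Overhead % = 18 / 1518 * 100 = 1.1858% -> 1.19% (2 dp)

1.19


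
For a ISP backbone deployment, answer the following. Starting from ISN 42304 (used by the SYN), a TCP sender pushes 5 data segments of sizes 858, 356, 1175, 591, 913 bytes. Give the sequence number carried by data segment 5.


The SYN occupies sequence number ISN = 42304, so the first data byte is ISN + 1 = 42305.
SEQ of data segment i = (ISN + 1) + sum of payload sizes of segments 1..i-1.
Segment 1: SEQ = 42305, payload = 858 bytes
Segment 2: SEQ = 43163, payload = 356 bytes
Segment 3: SEQ = 43519, payload = 1175 bytes
Segment 4: SEQ = 44694, payload = 591 bytes
Segment 5: SEQ = 45285, payload = 913 bytes
SEQ of segment 5 = 42305 + 858 + 356 + 1175 + 591 = 45285

45285


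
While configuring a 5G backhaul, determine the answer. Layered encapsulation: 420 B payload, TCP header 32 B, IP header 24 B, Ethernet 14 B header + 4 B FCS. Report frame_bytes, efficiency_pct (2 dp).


TCP segment = 420 + 32 = 452 B
IP packet = 452 + 24 = 476 B
Ethernet frame = 476 + 14 + 4 = 494 B
Efficiency = app / frame = 420 / 494 = 0.850202 = 85.0202% -> 85.02% (2 dp)

494, 85.02


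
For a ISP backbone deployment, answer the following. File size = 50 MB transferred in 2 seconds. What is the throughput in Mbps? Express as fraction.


Given: file = 50 MB, time = 2 s
File in Mb = 50 * 8 = 400 Mb
Throughput = 400 / 2 Mbps
Throughput = 200 Mbps

200


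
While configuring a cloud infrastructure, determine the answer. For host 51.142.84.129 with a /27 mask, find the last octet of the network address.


Given: IP = 51.142.84.129, prefix = /27
Subnet mask = 255.255.255.224
Last octet of IP: 129
Last octet of mask: 224
Network last octet = 129 AND 224 = 128

128


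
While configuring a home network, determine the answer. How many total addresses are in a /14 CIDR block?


Given: CIDR prefix /14
Host bits = 32 - 14 = 18
Total addresses = 2^18 = 262144

262144


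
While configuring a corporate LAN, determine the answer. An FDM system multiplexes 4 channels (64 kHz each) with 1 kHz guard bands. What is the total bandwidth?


Given: 4 channels, 64 kHz each, guard = 1 kHz
Channel bandwidth = 4 * 64 = 256 kHz
Guard bands = 3 gaps * 1 kHz = 3 kHz
Total = 256 + 3 = 259 kHz

259


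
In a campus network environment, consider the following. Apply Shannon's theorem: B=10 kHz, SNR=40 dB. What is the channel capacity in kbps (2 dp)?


Given: B = 10 kHz, SNR = 40 dB
SNR linear = 10^(40/10) = 10000
1 + SNR = 10001
log2(10001) = 13.2878566418
C = 10 * 1000 * 13.2878566418 = 132878.5664 bps
C = 132.878566 kbps -> 132.88 kbps (2 dp)

132.88


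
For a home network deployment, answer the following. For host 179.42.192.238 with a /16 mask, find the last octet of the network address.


Given: IP = 179.42.192.238, prefix = /16
Subnet mask = 255.255.0.0
Last octet of IP: 238
Last octet of mask: 0
Network last octet = 238 AND 0 = 0

0


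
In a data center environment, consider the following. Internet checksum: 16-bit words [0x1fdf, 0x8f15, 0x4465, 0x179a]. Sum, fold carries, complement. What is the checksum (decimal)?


Given words: [0x1fdf, 0x8f15, 0x4465, 0x179a]
Step 1: Sum all words
Raw sum = 8159 + 36629 + 17509 + 6042 = 68339
Step 2: Fold carry: (2803 + 1) = 2804
One's complement = ~2804 & 0xFFFF = 62731

62731


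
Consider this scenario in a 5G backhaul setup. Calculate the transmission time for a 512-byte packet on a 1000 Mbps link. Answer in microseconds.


Given: packet = 512 bytes, bandwidth = 1000 Mbps
Packet in bits = 512 * 8 = 4096 bits
Bandwidth = 1000 * 10^6 = 1000000000 bps
Time = 4096 / 1000000000 seconds
Time in us = 4096 * 10^6 / 1000000000 = 4.096

4.096


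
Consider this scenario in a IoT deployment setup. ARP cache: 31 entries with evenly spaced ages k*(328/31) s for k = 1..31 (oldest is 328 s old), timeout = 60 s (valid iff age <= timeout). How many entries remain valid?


Ages are k * 328/31 s for k = 1..31 (spacing = 10.5806 s).
Entry k is valid iff k * 328/31 <= 60 iff k <= 31 * 60 / 328 = 5.6707
n_valid = floor(5.6707) = 5
(n_stale = 31 - 5 = 26)

5


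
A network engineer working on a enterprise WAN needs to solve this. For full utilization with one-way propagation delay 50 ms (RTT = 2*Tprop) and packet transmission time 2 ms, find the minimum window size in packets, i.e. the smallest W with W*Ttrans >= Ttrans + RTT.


Given: Ttrans = 2 ms, RTT = 100 ms (= 2 * Tprop, Tprop = 50 ms)
Time until first ACK returns = Ttrans + RTT = 2 + 100 = 102 ms
Need W * Ttrans >= Ttrans + RTT  ->  W >= (Ttrans + RTT) / Ttrans
(Ttrans + RTT) / Ttrans = 102 / 2 = 51
W_min = ceil(51) = 51

51


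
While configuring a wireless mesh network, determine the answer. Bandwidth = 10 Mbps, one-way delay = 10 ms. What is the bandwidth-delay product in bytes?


Given: bandwidth = 10 Mbps, delay = 10 ms
BDP in bits = 10 * 10^6 * 10 / 1000
BDP in bits = 100000
BDP in bytes = 100000 / 8 = 12500

12500


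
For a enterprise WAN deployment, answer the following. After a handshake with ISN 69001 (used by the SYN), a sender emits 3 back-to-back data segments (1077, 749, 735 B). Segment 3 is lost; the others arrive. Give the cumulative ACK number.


SYN uses sequence number 69001; first data byte = ISN + 1 = 69002.
Segment 1: SEQ = 69002, len = 1077 B, covers [69002, 70078]
Segment 2: SEQ = 70079, len = 749 B, covers [70079, 70827]
Segment 3: SEQ = 70828, len = 735 B, covers [70828, 71562] [LOST]
In-order data received: bytes [69002, 70827] (segments 1..2).
Segment 3 missing -> gap begins at byte 70828.
Cumulative ACK = next expected in-order byte = 69002 + 1077 + 749 = 70828

70828


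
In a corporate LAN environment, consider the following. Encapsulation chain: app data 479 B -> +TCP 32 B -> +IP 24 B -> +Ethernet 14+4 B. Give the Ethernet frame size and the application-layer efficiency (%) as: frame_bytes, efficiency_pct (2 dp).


TCP segment = 479 + 32 = 511 B
IP packet = 511 + 24 = 535 B
Ethernet frame = 535 + 14 + 4 = 553 B
Efficiency = app / frame = 479 / 553 = 0.866184 = 86.6184% -> 86.62% (2 dp)

553, 86.62


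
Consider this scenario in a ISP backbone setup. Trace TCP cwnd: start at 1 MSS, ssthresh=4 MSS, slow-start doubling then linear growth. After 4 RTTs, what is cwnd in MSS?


RTT 0: cwnd = 1 MSS (initial)
RTT 1: cwnd = 2 MSS (slow start, doubled)
RTT 2: cwnd = 4 MSS (slow start, doubled)
RTT 3: cwnd = 5 MSS (congestion avoidance, +1)
RTT 4: cwnd = 6 MSS (congestion avoidance, +1)

6


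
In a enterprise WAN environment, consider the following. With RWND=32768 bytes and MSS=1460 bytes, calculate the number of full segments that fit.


Given: RWND = 32768 bytes, MSS = 1460 bytes
Full segments = floor(RWND / MSS)
Full segments = floor(32768 / 1460)
Full segments = floor(22.4438) = 22

22


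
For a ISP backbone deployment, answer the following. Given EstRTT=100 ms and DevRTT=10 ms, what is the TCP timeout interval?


Given: EstRTT = 100 ms, DevRTT = 10 ms
Timeout = EstRTT + 4 * DevRTT
4 * DevRTT = 4 * 10 = 40
Timeout = 100 + 40 = 140 ms

140


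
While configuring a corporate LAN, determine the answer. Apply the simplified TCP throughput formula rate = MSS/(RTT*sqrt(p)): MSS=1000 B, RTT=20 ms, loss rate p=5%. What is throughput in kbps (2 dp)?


Given: MSS = 1000 bytes, RTT = 20 ms, loss = 5%
RTT in seconds = 20 / 1000 = 0.02
Loss rate = 5% = 0.05
sqrt(loss) = sqrt(0.05) = 0.223606797750
Throughput (bytes/s) = 1000 / (0.02 * 0.223606797750) = 223606.7977
Throughput (kbps) = 223606.7977 * 8 / 1000 = 1788.854382 -> 1788.85 kbps (2 dp)

1788.85


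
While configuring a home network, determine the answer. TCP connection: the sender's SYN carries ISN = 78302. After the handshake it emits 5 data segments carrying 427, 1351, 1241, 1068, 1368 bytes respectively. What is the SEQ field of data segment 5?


The SYN occupies sequence number ISN = 78302, so the first data byte is ISN + 1 = 78303.
SEQ of data segment i = (ISN + 1) + sum of payload sizes of segments 1..i-1.
Segment 1: SEQ = 78303, payload = 427 bytes
Segment 2: SEQ = 78730, payload = 1351 bytes
Segment 3: SEQ = 80081, payload = 1241 bytes
Segment 4: SEQ = 81322, payload = 1068 bytes
Segment 5: SEQ = 82390, payload = 1368 bytes
SEQ of segment 5 = 78303 + 427 + 1351 + 1241 + 1068 = 82390

82390


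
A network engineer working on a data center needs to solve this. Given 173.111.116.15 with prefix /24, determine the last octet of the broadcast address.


Given: IP = 173.111.116.15, prefix = /24
Host bits = 32 - 24 = 8
Network last octet = 15 AND mask = 0
Host part size = 2^8 - 1 = 255
Broadcast last octet = 0 OR 255 = 255

255


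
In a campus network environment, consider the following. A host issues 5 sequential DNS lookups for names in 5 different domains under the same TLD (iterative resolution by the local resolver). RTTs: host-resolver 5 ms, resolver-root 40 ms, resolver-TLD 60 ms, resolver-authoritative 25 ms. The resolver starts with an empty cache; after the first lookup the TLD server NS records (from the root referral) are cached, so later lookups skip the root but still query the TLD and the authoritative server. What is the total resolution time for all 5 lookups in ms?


Lookup 1 (cold cache): local + root + TLD + auth = 5 + 40 + 60 + 25 = 130 ms
Lookups 2..5 (TLD NS cached -> skip root; new domain -> still ask TLD and auth): local + TLD + auth = 5 + 60 + 25 = 90 ms each
Remaining 4 lookups: 4 * 90 = 360 ms
Total = 130 + 360 = 490 ms

490


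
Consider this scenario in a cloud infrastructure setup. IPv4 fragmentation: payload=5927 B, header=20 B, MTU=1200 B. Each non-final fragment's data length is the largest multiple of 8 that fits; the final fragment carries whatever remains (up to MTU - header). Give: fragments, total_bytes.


Max data per non-final fragment = floor((MTU - header)/8)*8 = floor((1200 - 20)/8)*8 = floor(1180/8)*8 = 1176 B
Final fragment needs no 8-byte alignment: it can carry up to MTU - header = 1180 B
Non-final fragments needed = ceil((payload - 1180) / 1176) = ceil(4747/1176) = ceil(4.0366) = 5
Number of fragments = 5 + 1 = 6
Fragment sizes (data): 5 * 1176 B + 47 B (last, 47 <= 1180 OK)
Total bytes sent = payload + n_frags * header = 5927 + 6*20 = 5927 + 120 = 6047 B

6, 6047


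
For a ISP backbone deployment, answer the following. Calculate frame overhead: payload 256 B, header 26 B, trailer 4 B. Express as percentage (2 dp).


Given: payload = 256 B, header = 26 B, trailer = 4 B
Overhead bytes = header + trailer = 26 + 4 = 30
Total frame = payload + overhead = 256 + 30 = 286
Overhead % = 30 / 286 * 100 = 10.4895% -> 10.49% (2 dp)

10.49


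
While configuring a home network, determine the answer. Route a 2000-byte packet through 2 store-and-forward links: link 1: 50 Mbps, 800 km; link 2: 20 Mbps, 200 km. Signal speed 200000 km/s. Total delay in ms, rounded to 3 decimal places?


Packet = 2000 bytes = 16000 bits. Store-and-forward: sum (t_trans + t_prop) per link.
Link 1: t_trans = 16000/(50*10^6) s = 0.3200 ms; t_prop = 800/200000 s = 4.0000 ms; subtotal = 4.3200 ms
Link 2: t_trans = 16000/(20*10^6) s = 0.8000 ms; t_prop = 200/200000 s = 1.0000 ms; subtotal = 1.8000 ms
End-to-end = 4.3200 + 1.8000 = 6.1200 ms -> 6.120 ms (3 dp)

6.120


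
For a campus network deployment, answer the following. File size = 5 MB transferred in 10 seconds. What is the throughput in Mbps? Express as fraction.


Given: file = 5 MB, time = 10 s
File in Mb = 5 * 8 = 40 Mb
Throughput = 40 / 10 Mbps
Throughput = 4 Mbps

4


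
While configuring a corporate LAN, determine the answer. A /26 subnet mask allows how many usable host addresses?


Given: subnet mask /26
Host bits = 32 - 26 = 6
Total addresses = 2^6 = 64
Usable hosts = 64 - 2 (network + broadcast) = 62

62


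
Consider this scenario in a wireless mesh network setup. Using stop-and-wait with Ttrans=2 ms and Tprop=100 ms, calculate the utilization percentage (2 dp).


Given: Ttrans = 2 ms, Tprop = 100 ms
RTT = 2 * Tprop = 2 * 100 = 200 ms
U = Ttrans / (Ttrans + RTT)
U = 2 / (2 + 200)
U = 2 / 202 = 0.009901
U% = 0.99%

0.99


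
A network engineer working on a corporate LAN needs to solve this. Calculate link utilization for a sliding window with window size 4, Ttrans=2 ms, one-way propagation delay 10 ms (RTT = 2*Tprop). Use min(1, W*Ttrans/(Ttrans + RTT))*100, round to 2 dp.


Given: W = 4, Ttrans = 2 ms, RTT = 20 ms (= 2 * Tprop, Tprop = 10 ms)
Cycle time = Ttrans + RTT = 2 + 20 = 22 ms (first packet sent until its ACK returns)
W * Ttrans = 4 * 2 = 8 ms of sending per cycle
W * Ttrans / (Ttrans + RTT) = 8 / 22 = 0.363636
U = min(1, 0.363636) = 0.363636
U% = 36.36%

36.36


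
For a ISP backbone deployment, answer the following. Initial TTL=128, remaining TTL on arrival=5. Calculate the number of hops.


Given: initial TTL = 128, received TTL = 5
Hops = initial TTL - received TTL
Hops = 128 - 5 = 123

123


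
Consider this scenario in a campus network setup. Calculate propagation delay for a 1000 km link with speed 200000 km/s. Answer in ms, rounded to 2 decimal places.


Given: distance = 1000 km, speed = 200000 km/s
Delay = distance / speed = 1000 / 200000 seconds
Delay in ms = 1000 * 1000 / 200000
Delay = 5.0000 ms
Rounded to 2 dp = 5.00 ms

5.00


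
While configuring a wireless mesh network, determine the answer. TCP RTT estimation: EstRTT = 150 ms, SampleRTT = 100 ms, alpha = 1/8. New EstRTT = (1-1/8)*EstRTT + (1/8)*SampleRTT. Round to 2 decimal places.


Given: EstRTT = 150 ms, SampleRTT = 100 ms, alpha = 1/8
New EstRTT = (1 - alpha) * EstRTT + alpha * SampleRTT
(7/8) * 150 = 131.25
(1/8) * 100 = 12.5
New EstRTT = 131.25 + 12.5 = 143.75 ms -> 143.75 ms (2 dp)

143.75


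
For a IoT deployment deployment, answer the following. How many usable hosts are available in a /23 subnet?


Given: subnet mask /23
Host bits = 32 - 23 = 9
Total addresses = 2^9 = 512
Usable hosts = 512 - 2 (network + broadcast) = 510

510


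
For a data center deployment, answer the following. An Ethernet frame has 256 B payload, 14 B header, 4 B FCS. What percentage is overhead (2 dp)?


Given: payload = 256 B, header = 14 B, trailer = 4 B
Overhead bytes = header + trailer = 14 + 4 = 18
Total frame = payload + overhead = 256 + 18 = 274
Overhead % = 18 / 274 * 100 = 6.5693% -> 6.57% (2 dp)

6.57


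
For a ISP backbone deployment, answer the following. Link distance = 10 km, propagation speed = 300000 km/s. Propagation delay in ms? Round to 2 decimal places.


Given: distance = 10 km, speed = 300000 km/s
Delay = distance / speed = 10 / 300000 seconds
Delay in ms = 10 * 1000 / 300000
Delay = 0.0333 ms
Rounded to 2 dp = 0.03 ms

0.03


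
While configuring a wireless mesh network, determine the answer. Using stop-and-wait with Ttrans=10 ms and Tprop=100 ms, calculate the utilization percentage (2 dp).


Given: Ttrans = 10 ms, Tprop = 100 ms
RTT = 2 * Tprop = 2 * 100 = 200 ms
U = Ttrans / (Ttrans + RTT)
U = 10 / (10 + 200)
U = 10 / 210 = 0.047619
U% = 4.76%

4.76


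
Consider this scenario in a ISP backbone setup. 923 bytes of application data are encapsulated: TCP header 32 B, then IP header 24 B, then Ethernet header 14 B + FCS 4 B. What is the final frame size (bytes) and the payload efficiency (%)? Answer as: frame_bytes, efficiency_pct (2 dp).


TCP segment = 923 + 32 = 955 B
IP packet = 955 + 24 = 979 B
Ethernet frame = 979 + 14 + 4 = 997 B
Efficiency = app / frame = 923 / 997 = 0.925777 = 92.5777% -> 92.58% (2 dp)

997, 92.58


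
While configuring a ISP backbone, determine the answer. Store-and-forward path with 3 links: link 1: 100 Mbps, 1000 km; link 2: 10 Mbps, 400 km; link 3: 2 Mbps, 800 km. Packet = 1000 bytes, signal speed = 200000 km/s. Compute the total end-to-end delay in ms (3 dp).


Packet = 1000 bytes = 8000 bits. Store-and-forward: sum (t_trans + t_prop) per link.
Link 1: t_trans = 8000/(100*10^6) s = 0.0800 ms; t_prop = 1000/200000 s = 5.0000 ms; subtotal = 5.0800 ms
Link 2: t_trans = 8000/(10*10^6) s = 0.8000 ms; t_prop = 400/200000 s = 2.0000 ms; subtotal = 2.8000 ms
Link 3: t_trans = 8000/(2*10^6) s = 4.0000 ms; t_prop = 800/200000 s = 4.0000 ms; subtotal = 8.0000 ms
End-to-end = 5.0800 + 2.8000 + 8.0000 = 15.8800 ms -> 15.880 ms (3 dp)

15.880


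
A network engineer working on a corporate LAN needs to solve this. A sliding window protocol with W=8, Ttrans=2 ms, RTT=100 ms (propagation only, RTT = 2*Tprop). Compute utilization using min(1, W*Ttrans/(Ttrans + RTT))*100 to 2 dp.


Given: W = 8, Ttrans = 2 ms, RTT = 100 ms (= 2 * Tprop, Tprop = 50 ms)
Cycle time = Ttrans + RTT = 2 + 100 = 102 ms (first packet sent until its ACK returns)
W * Ttrans = 8 * 2 = 16 ms of sending per cycle
W * Ttrans / (Ttrans + RTT) = 16 / 102 = 0.156863
U = min(1, 0.156863) = 0.156863
U% = 15.69%

15.69


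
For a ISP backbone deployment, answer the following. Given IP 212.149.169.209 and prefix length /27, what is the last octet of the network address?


Given: IP = 212.149.169.209, prefix = /27
Subnet mask = 255.255.255.224
Last octet of IP: 209
Last octet of mask: 224
Network last octet = 209 AND 224 = 192

192


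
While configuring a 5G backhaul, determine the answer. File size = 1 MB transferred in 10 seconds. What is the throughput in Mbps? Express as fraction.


Given: file = 1 MB, time = 10 s
File in Mb = 1 * 8 = 8 Mb
Throughput = 8 / 10 Mbps
Throughput = 4/5 Mbps

4/5


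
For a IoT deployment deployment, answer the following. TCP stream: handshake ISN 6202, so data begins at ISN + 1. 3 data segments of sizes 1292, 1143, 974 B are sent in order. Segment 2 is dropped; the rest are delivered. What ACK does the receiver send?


SYN uses sequence number 6202; first data byte = ISN + 1 = 6203.
Segment 1: SEQ = 6203, len = 1292 B, covers [6203, 7494]
Segment 2: SEQ = 7495, len = 1143 B, covers [7495, 8637] [LOST]
Segment 3: SEQ = 8638, len = 974 B, covers [8638, 9611]
In-order data received: bytes [6203, 7494] (segments 1..1).
Segment 2 missing -> gap begins at byte 7495; later segments buffered out of order.
Cumulative ACK = next expected in-order byte = 6203 + 1292 = 7495

7495


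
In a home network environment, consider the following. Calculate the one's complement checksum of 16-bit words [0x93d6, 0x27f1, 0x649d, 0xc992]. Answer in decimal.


Given words: [0x93d6, 0x27f1, 0x649d, 0xc992]
Step 1: Sum all words
Raw sum = 37846 + 10225 + 25757 + 51602 = 125430
Step 2: Fold carry: (59894 + 1) = 59895
One's complement = ~59895 & 0xFFFF = 5640

5640


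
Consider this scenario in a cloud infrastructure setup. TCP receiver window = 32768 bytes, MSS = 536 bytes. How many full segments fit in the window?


Given: RWND = 32768 bytes, MSS = 536 bytes
Full segments = floor(RWND / MSS)
Full segments = floor(32768 / 536)
Full segments = floor(61.1343) = 61

61


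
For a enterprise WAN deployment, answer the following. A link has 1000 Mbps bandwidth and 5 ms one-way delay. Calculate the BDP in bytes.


Given: bandwidth = 1000 Mbps, delay = 5 ms
BDP in bits = 1000 * 10^6 * 5 / 1000
BDP in bits = 5000000
BDP in bytes = 5000000 / 8 = 625000

625000


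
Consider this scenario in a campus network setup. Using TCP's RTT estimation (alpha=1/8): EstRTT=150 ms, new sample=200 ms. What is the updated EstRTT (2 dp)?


Given: EstRTT = 150 ms, SampleRTT = 200 ms, alpha = 1/8
New EstRTT = (1 - alpha) * EstRTT + alpha * SampleRTT
(7/8) * 150 = 131.25
(1/8) * 200 = 25
New EstRTT = 131.25 + 25 = 156.25 ms -> 156.25 ms (2 dp)

156.25


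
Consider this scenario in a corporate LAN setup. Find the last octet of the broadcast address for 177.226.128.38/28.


Given: IP = 177.226.128.38, prefix = /28
Host bits = 32 - 28 = 4
Network last octet = 38 AND mask = 32
Host part size = 2^4 - 1 = 15
Broadcast last octet = 32 OR 15 = 47

47


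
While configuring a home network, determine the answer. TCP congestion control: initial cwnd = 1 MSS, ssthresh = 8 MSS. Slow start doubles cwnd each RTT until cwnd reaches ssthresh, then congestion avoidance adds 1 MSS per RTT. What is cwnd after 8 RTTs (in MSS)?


RTT 0: cwnd = 1 MSS (initial)
RTT 1: cwnd = 2 MSS (slow start, doubled)
RTT 2: cwnd = 4 MSS (slow start, doubled)
RTT 3: cwnd = 8 MSS (slow start, doubled)
RTT 4: cwnd = 9 MSS (congestion avoidance, +1)
RTT 5: cwnd = 10 MSS (congestion avoidance, +1)
RTT 6: cwnd = 11 MSS (congestion avoidance, +1)
RTT 7: cwnd = 12 MSS (congestion avoidance, +1)
RTT 8: cwnd = 13 MSS (congestion avoidance, +1)

13


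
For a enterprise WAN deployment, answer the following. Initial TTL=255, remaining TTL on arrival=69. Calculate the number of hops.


Given: initial TTL = 255, received TTL = 69
Hops = initial TTL - received TTL
Hops = 255 - 69 = 186

186


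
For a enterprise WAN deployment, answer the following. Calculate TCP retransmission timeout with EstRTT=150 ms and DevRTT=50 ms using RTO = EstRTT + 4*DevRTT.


Given: EstRTT = 150 ms, DevRTT = 50 ms
Timeout = EstRTT + 4 * DevRTT
4 * DevRTT = 4 * 50 = 200
Timeout = 150 + 200 = 350 ms

350


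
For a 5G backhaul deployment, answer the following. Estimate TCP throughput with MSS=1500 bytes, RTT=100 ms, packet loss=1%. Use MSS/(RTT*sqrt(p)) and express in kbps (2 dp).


Given: MSS = 1500 bytes, RTT = 100 ms, loss = 1%
RTT in seconds = 100 / 1000 = 0.1
Loss rate = 1% = 0.01
sqrt(loss) = sqrt(0.01) = 0.1
Throughput (bytes/s) = 1500 / (0.1 * 0.1) = 150000.0000
Throughput (kbps) = 150000.0000 * 8 / 1000 = 1200.000000 -> 1200.00 kbps (2 dp)

1200.00


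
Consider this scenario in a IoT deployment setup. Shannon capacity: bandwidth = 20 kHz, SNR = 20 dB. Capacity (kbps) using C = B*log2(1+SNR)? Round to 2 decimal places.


Given: B = 20 kHz, SNR = 20 dB
SNR linear = 10^(20/10) = 100
1 + SNR = 101
log2(101) = 6.6582114828
C = 20 * 1000 * 6.6582114828 = 133164.2297 bps
C = 133.164230 kbps -> 133.16 kbps (2 dp)

133.16


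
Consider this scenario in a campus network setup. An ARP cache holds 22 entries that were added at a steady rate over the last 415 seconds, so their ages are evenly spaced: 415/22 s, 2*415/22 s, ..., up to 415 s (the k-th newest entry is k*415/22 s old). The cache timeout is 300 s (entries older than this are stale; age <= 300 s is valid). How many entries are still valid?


Ages are k * 415/22 s for k = 1..22 (spacing = 18.8636 s).
Entry k is valid iff k * 415/22 <= 300 iff k <= 22 * 300 / 415 = 15.9036
n_valid = floor(15.9036) = 15
(n_stale = 22 - 15 = 7)

15


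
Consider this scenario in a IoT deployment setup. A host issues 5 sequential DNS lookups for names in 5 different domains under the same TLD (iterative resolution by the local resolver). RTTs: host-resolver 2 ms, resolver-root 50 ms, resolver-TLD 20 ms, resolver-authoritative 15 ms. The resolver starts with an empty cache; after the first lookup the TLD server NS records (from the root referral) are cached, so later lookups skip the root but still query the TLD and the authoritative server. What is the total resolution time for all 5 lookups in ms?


Lookup 1 (cold cache): local + root + TLD + auth = 2 + 50 + 20 + 15 = 87 ms
Lookups 2..5 (TLD NS cached -> skip root; new domain -> still ask TLD and auth): local + TLD + auth = 2 + 20 + 15 = 37 ms each
Remaining 4 lookups: 4 * 37 = 148 ms
Total = 87 + 148 = 235 ms

235


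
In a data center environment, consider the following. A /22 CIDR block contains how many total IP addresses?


Given: CIDR prefix /22
Host bits = 32 - 22 = 10
Total addresses = 2^10 = 1024

1024


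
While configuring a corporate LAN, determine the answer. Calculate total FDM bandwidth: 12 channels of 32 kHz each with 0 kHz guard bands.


Given: 12 channels, 32 kHz each, guard = 0 kHz
Channel bandwidth = 12 * 32 = 384 kHz
Guard bands = 11 gaps * 0 kHz = 0 kHz
Total = 384 + 0 = 384 kHz

384


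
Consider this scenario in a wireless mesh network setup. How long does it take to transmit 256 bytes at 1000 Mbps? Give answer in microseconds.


Given: packet = 256 bytes, bandwidth = 1000 Mbps
Packet in bits = 256 * 8 = 2048 bits
Bandwidth = 1000 * 10^6 = 1000000000 bps
Time = 2048 / 1000000000 seconds
Time in us = 2048 * 10^6 / 1000000000 = 2.048

2.048


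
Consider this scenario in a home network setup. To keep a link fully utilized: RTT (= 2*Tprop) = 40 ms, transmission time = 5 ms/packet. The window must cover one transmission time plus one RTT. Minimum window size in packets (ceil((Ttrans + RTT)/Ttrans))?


Given: Ttrans = 5 ms, RTT = 40 ms (= 2 * Tprop, Tprop = 20 ms)
Time until first ACK returns = Ttrans + RTT = 5 + 40 = 45 ms
Need W * Ttrans >= Ttrans + RTT  ->  W >= (Ttrans + RTT) / Ttrans
(Ttrans + RTT) / Ttrans = 45 / 5 = 9
W_min = ceil(9) = 9

9


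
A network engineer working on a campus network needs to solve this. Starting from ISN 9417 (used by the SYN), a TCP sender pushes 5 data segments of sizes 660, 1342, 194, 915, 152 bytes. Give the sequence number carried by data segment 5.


The SYN occupies sequence number ISN = 9417, so the first data byte is ISN + 1 = 9418.
SEQ of data segment i = (ISN + 1) + sum of payload sizes of segments 1..i-1.
Segment 1: SEQ = 9418, payload = 660 bytes
Segment 2: SEQ = 10078, payload = 1342 bytes
Segment 3: SEQ = 11420, payload = 194 bytes
Segment 4: SEQ = 11614, payload = 915 bytes
Segment 5: SEQ = 12529, payload = 152 bytes
SEQ of segment 5 = 9418 + 660 + 1342 + 194 + 915 = 12529

12529


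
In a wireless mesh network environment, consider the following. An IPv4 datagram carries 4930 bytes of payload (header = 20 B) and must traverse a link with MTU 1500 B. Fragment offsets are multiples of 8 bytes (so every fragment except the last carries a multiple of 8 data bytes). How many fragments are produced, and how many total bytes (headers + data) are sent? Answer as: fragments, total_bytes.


Max data per non-final fragment = floor((MTU - header)/8)*8 = floor((1500 - 20)/8)*8 = floor(1480/8)*8 = 1480 B
Final fragment needs no 8-byte alignment: it can carry up to MTU - header = 1480 B
Non-final fragments needed = ceil((payload - 1480) / 1480) = ceil(3450/1480) = ceil(2.3311) = 3
Number of fragments = 3 + 1 = 4
Fragment sizes (data): 3 * 1480 B + 490 B (last, 490 <= 1480 OK)
Total bytes sent = payload + n_frags * header = 4930 + 4*20 = 4930 + 80 = 5010 B

4, 5010


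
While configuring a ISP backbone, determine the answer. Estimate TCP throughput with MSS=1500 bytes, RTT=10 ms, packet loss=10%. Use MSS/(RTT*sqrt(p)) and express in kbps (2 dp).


Given: MSS = 1500 bytes, RTT = 10 ms, loss = 10%
RTT in seconds = 10 / 1000 = 0.01
Loss rate = 10% = 0.1
sqrt(loss) = sqrt(0.1) = 0.316227766017
Throughput (bytes/s) = 1500 / (0.01 * 0.316227766017) = 474341.6490
Throughput (kbps) = 474341.6490 * 8 / 1000 = 3794.733192 -> 3794.73 kbps (2 dp)

3794.73


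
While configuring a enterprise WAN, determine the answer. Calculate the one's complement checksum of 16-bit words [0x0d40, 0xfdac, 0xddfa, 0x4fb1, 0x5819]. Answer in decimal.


Given words: [0x0d40, 0xfdac, 0xddfa, 0x4fb1, 0x5819]
Step 1: Sum all words
Raw sum = 3392 + 64940 + 56826 + 20401 + 22553 = 168112
Step 2: Fold carry: (37040 + 2) = 37042
One's complement = ~37042 & 0xFFFF = 28493

28493


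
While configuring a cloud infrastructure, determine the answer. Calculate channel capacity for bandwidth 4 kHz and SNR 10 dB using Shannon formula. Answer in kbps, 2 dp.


Given: B = 4 kHz, SNR = 10 dB
SNR linear = 10^(10/10) = 10
1 + SNR = 11
log2(11) = 3.4594316186
C = 4 * 1000 * 3.4594316186 = 13837.7265 bps
C = 13.837726 kbps -> 13.84 kbps (2 dp)

13.84


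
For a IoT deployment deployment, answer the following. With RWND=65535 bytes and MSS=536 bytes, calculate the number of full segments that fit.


Given: RWND = 65535 bytes, MSS = 536 bytes
Full segments = floor(RWND / MSS)
Full segments = floor(65535 / 536)
Full segments = floor(122.2668) = 122

122


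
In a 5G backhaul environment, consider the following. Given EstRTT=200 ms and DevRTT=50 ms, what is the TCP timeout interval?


Given: EstRTT = 200 ms, DevRTT = 50 ms
Timeout = EstRTT + 4 * DevRTT
4 * DevRTT = 4 * 50 = 200
Timeout = 200 + 200 = 400 ms

400


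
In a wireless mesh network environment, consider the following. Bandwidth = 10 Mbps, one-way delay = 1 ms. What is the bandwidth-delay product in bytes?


Given: bandwidth = 10 Mbps, delay = 1 ms
BDP in bits = 10 * 10^6 * 1 / 1000
BDP in bits = 10000
BDP in bytes = 10000 / 8 = 1250

1250
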